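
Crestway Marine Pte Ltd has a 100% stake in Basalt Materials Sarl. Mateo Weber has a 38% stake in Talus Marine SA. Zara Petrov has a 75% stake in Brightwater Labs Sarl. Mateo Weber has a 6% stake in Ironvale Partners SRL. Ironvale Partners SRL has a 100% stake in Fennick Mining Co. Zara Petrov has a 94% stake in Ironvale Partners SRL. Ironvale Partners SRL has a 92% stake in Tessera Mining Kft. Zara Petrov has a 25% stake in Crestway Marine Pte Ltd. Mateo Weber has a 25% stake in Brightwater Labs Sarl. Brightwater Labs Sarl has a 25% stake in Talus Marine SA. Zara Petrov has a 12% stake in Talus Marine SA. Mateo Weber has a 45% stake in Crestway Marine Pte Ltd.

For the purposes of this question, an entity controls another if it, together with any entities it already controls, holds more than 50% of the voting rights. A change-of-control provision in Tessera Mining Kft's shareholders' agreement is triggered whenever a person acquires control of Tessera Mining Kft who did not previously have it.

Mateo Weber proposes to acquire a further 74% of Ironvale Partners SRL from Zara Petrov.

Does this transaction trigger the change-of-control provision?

The purchase adds only to Mateo's holdings (Zara's stake shrinks), so Mateo is the only person who could newly come to control Tessera.
Mateo's largest direct stake is 45% in Crestway, which does not meet the threshold, so Mateo controls no company.
Neither Mateo nor any entity Mateo controls holds any voting interest in Tessera.
So before the transaction, Mateo does not control Tessera.
After the purchase, Mateo's direct stake in Ironvale rises to 6% + 74% = 80%, and Zara's stake falls to 20%.
Mateo holds 80% of Ironvale, so Mateo controls Ironvale.
Ironvale holds 92% of Tessera, so Mateo controls Tessera.
Mateo did not control Tessera before and does after, so the clause is triggered.

Yes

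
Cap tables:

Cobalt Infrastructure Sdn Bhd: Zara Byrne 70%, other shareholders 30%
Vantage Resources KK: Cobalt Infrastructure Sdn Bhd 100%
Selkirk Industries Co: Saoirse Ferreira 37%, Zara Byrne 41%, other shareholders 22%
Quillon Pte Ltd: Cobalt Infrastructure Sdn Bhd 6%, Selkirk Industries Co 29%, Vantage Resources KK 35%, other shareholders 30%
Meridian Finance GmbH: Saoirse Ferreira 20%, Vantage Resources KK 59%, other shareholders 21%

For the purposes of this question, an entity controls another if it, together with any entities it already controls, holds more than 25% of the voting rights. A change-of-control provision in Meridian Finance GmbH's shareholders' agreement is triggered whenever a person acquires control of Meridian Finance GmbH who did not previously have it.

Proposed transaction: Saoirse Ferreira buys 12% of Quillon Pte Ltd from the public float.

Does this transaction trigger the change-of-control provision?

The purchase changes only Saoirse's holdings, so Saoirse is the only person who could newly come to control Meridian.
Saoirse holds 37% of Selkirk, so Saoirse controls Selkirk.
Selkirk holds 29% of Quillon, so Saoirse controls Quillon.
In Meridian, Saoirse's side holds only 20%, not > 25%.
So before the transaction, Saoirse does not control Meridian.
After the purchase, Saoirse holds 12% of Quillon directly.
Selkirk and Saoirse together hold 29% + 12% = 41% of Quillon, so Saoirse controls Quillon.
After the transaction, Saoirse's side holds 20% of Meridian, not > 25%, so Saoirse still does not control Meridian.
No new person acquires control, so the clause is not triggered.

No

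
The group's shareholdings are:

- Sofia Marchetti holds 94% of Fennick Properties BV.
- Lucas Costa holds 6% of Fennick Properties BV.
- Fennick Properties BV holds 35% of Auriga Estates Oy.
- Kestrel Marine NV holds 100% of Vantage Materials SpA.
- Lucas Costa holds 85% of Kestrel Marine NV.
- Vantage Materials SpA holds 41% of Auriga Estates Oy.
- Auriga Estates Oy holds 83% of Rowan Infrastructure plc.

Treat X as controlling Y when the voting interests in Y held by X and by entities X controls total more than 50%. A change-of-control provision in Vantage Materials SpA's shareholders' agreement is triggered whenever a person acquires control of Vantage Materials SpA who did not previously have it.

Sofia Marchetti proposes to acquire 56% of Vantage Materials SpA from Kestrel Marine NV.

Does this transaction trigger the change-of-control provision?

The purchase adds only to Sofia's holdings (Kestrel's stake shrinks), so Sofia is the only person who could newly come to control Vantage.
Sofia holds 94% of Fennick, so Sofia controls Fennick.
Neither Sofia nor any entity Sofia controls holds any voting interest in Vantage.
So before the transaction, Sofia does not control Vantage.
After the purchase, Sofia holds 56% of Vantage directly, and Kestrel's stake falls to 44%.
Sofia holds 56% of Vantage, so Sofia controls Vantage.
Sofia did not control Vantage before and does after, so the clause is triggered.

Yes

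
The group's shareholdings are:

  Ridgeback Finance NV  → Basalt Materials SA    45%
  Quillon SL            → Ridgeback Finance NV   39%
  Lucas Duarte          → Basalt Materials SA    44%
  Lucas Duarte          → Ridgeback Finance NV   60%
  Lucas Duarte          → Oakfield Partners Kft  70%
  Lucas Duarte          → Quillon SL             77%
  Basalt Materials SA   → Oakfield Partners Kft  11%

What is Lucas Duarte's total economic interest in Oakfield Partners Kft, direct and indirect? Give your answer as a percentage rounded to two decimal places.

79.30%

Lucas reaches Oakfield along 4 paths.
Via Basalt: 44% × 11% = 4.84%.
Via Quillon → Ridgeback → Basalt: 77% × 39% × 45% × 11% = 1.486485%.
Via Ridgeback → Basalt: 60% × 45% × 11% = 2.97%.
Direct stake: 70% = 70%.
Total: 4.84% + 1.486485% + 2.97% + 70% = 79.296485%.
Rounded: 79.30%.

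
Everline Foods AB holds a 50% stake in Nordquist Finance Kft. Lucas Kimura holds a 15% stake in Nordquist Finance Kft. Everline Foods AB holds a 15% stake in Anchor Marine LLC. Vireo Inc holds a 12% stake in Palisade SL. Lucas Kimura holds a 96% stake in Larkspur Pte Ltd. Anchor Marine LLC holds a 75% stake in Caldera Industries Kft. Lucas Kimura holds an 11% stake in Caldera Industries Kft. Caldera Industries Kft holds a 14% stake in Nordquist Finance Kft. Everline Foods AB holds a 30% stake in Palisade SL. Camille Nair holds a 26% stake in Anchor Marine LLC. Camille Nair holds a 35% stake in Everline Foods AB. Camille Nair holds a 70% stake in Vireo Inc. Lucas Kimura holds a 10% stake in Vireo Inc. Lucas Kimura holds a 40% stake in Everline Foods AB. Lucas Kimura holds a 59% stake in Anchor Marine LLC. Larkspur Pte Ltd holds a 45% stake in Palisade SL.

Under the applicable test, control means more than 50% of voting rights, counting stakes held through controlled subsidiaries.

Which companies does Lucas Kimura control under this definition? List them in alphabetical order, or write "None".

Anchor Marine LLC, Caldera Industries Kft, Larkspur Pte Ltd

Lucas holds 96% of Larkspur, so Lucas controls Larkspur.
Lucas holds 59% of Anchor, so Lucas controls Anchor.
Anchor and Lucas together hold 75% + 11% = 86% of Caldera, so Lucas controls Caldera.
No other company's threshold is met.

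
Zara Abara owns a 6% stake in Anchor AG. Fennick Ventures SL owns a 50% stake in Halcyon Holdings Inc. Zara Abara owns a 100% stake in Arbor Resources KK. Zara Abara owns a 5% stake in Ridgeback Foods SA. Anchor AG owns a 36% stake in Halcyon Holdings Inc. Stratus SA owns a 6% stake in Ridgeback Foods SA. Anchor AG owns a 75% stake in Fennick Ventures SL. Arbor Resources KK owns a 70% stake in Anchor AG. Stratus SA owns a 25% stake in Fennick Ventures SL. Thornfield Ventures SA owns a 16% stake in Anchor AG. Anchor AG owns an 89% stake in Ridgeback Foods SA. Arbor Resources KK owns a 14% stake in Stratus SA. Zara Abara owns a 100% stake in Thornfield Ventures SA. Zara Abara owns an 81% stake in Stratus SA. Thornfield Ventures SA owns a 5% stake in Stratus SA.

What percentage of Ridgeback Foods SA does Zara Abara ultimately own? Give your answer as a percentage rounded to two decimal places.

92.88%

Zara reaches Ridgeback along 7 paths.
Direct stake: 5% = 5%.
Via Stratus: 81% × 6% = 4.86%.
Via Arbor → Stratus: 100% × 14% × 6% = 0.84%.
Via Thornfield → Stratus: 100% × 5% × 6% = 0.3%.
Via Arbor → Anchor: 100% × 70% × 89% = 62.3%.
Via Thornfield → Anchor: 100% × 16% × 89% = 14.24%.
Via Anchor: 6% × 89% = 5.34%.
Total: 5% + 4.86% + 0.84% + 0.3% + 62.3% + 14.24% + 5.34% = 92.88%.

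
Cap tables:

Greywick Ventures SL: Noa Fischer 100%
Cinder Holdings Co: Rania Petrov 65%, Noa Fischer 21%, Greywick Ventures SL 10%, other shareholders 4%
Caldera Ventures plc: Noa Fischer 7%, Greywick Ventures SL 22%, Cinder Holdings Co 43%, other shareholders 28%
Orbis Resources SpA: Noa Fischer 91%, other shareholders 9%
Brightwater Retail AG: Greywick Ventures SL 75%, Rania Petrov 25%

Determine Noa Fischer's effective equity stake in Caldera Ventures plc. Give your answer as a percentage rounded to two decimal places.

42.33%

Noa reaches Caldera along 4 paths.
Direct stake: 7% = 7%.
Via Greywick: 100% × 22% = 22%.
Via Cinder: 21% × 43% = 9.03%.
Via Greywick → Cinder: 100% × 10% × 43% = 4.3%.
Total: 7% + 22% + 9.03% + 4.3% = 42.33%.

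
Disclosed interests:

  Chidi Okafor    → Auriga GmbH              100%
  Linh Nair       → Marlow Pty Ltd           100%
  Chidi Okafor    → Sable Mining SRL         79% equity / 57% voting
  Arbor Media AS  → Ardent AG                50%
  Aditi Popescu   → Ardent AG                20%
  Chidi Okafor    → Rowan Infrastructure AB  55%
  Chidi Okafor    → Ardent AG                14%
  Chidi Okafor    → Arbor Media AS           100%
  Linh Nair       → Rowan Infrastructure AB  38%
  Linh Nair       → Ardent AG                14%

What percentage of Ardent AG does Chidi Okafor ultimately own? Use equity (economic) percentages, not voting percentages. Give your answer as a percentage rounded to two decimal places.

64.00%

Chidi reaches Ardent along 2 paths.
Direct stake: 14% = 14%.
Via Arbor: 100% × 50% = 50%.
Total: 14% + 50% = 64%.
Rounded: 64.00%.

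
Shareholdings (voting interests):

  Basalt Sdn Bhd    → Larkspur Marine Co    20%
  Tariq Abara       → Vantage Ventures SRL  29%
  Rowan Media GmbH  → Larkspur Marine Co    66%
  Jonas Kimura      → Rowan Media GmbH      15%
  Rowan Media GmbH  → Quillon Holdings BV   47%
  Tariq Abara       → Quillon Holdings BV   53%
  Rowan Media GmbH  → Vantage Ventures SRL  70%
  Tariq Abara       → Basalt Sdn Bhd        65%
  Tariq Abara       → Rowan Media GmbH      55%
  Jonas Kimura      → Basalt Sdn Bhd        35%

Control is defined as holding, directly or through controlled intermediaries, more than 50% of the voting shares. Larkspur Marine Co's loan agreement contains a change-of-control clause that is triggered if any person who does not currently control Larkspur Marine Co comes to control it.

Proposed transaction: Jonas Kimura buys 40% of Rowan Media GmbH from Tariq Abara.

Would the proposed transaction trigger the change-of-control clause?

Yes

The purchase adds only to Jonas's holdings (Tariq's stake shrinks), so Jonas is the only person who could newly come to control Larkspur.
Jonas's largest direct stake is 35% in Basalt, which does not meet the threshold, so Jonas controls no company.
Neither Jonas nor any entity Jonas controls holds any voting interest in Larkspur.
So before the transaction, Jonas does not control Larkspur.
After the purchase, Jonas's direct stake in Rowan rises to 15% + 40% = 55%, and Tariq's stake falls to 15%.
Jonas holds 55% of Rowan, so Jonas controls Rowan.
Rowan holds 66% of Larkspur, so Jonas controls Larkspur.
Jonas did not control Larkspur before and does after, so the clause is triggered.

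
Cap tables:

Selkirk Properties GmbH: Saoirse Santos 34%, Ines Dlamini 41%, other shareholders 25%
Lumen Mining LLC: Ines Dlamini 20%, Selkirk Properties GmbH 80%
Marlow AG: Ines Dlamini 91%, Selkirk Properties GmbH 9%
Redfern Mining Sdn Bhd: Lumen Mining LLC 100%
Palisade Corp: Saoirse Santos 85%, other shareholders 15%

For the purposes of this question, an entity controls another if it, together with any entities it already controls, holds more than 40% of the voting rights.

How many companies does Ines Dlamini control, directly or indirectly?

Ines holds 41% of Selkirk, so Ines controls Selkirk.
Ines and Selkirk together hold 20% + 80% = 100% of Lumen, so Ines controls Lumen.
Ines and Selkirk together hold 91% + 9% = 100% of Marlow, so Ines controls Marlow.
Lumen holds 100% of Redfern, so Ines controls Redfern.
No other company's threshold is met.
Ines controls 4 companies.

4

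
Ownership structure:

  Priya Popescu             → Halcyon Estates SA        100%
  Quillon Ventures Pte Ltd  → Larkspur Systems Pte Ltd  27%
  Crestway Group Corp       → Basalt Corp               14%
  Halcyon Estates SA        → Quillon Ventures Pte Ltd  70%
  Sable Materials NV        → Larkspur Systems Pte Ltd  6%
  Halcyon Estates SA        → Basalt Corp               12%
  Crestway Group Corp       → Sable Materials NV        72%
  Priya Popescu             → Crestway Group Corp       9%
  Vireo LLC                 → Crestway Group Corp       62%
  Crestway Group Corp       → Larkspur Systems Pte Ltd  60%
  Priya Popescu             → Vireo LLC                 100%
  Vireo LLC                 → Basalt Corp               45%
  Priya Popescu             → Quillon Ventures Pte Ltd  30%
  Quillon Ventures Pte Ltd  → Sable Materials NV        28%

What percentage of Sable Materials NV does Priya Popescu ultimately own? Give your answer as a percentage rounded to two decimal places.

79.12%

Priya reaches Sable along 4 paths.
Via Vireo → Crestway: 100% × 62% × 72% = 44.64%.
Via Crestway: 9% × 72% = 6.48%.
Via Quillon: 30% × 28% = 8.4%.
Via Halcyon → Quillon: 100% × 70% × 28% = 19.6%.
Total: 44.64% + 6.48% + 8.4% + 19.6% = 79.12%.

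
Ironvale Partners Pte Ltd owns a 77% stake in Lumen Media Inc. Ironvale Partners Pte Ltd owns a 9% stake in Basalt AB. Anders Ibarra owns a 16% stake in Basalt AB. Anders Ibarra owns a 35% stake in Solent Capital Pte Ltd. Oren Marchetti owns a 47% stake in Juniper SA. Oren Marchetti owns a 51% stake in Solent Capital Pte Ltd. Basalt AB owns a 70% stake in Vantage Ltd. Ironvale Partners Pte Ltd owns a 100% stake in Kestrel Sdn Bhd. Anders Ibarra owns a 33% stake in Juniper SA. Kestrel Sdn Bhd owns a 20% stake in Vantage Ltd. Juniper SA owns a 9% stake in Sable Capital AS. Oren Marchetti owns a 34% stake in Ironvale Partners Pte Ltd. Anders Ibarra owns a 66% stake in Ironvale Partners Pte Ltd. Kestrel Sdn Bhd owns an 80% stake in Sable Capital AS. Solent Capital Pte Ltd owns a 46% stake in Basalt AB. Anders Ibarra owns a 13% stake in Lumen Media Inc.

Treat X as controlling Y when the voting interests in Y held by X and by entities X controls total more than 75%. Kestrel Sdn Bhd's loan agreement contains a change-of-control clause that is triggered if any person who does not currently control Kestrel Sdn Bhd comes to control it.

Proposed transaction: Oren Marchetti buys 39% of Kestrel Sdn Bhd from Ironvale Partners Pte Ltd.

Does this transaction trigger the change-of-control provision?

The purchase adds only to Oren's holdings (Ironvale's stake shrinks), so Oren is the only person who could newly come to control Kestrel.
Oren's largest direct stake is 51% in Solent, which does not meet the threshold, so Oren controls no company.
Neither Oren nor any entity Oren controls holds any voting interest in Kestrel.
So before the transaction, Oren does not control Kestrel.
After the purchase, Oren holds 39% of Kestrel directly, and Ironvale's stake falls to 61%.
After the transaction, Oren's side holds 39% of Kestrel, not > 75%, so Oren still does not control Kestrel.
No new person acquires control, so the clause is not triggered.

No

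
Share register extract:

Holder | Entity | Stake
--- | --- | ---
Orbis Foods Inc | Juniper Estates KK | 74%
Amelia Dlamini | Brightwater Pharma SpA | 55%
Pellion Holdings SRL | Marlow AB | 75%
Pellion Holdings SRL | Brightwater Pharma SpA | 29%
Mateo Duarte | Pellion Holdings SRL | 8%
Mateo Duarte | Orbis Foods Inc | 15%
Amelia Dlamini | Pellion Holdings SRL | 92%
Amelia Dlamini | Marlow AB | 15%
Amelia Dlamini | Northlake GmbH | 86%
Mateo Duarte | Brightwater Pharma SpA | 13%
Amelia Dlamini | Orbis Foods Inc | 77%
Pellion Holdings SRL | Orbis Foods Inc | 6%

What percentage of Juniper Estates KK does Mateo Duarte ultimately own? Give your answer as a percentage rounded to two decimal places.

Mateo reaches Juniper along 2 paths.
Via Orbis: 15% × 74% = 11.1%.
Via Pellion → Orbis: 8% × 6% × 74% = 0.3552%.
Total: 11.1% + 0.3552% = 11.4552%.
Rounded: 11.46%.

11.46%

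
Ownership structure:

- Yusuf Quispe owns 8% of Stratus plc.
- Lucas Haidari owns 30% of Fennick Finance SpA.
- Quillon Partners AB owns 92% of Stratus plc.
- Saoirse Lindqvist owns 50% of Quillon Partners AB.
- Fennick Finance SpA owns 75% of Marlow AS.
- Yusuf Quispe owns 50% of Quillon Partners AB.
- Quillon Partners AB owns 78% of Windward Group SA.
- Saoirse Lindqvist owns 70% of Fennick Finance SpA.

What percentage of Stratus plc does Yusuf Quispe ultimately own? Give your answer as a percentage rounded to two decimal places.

54.00%

Yusuf reaches Stratus along 2 paths.
Direct stake: 8% = 8%.
Via Quillon: 50% × 92% = 46%.
Total: 8% + 46% = 54%.
Rounded: 54.00%.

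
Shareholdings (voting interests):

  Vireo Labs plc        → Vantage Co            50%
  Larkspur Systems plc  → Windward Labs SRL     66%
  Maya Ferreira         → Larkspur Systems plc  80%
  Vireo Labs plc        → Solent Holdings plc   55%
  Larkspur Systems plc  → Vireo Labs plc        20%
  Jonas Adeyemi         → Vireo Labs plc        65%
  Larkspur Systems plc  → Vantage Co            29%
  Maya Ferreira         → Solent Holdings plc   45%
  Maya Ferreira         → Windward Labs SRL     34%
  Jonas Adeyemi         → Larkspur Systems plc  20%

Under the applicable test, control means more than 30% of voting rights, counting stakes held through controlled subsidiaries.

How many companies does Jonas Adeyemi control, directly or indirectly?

3

Jonas holds 65% of Vireo, so Jonas controls Vireo.
Vireo holds 50% of Vantage, so Jonas controls Vantage.
Vireo holds 55% of Solent, so Jonas controls Solent.
No other company's threshold is met.
Jonas controls 3 companies.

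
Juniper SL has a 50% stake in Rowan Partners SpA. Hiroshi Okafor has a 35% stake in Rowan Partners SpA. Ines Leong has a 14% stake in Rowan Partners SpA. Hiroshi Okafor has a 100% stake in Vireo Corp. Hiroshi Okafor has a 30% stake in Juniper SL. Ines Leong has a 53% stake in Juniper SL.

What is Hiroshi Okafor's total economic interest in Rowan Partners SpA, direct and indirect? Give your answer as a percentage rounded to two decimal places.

50.00%

Hiroshi reaches Rowan along 2 paths.
Direct stake: 35% = 35%.
Via Juniper: 30% × 50% = 15%.
Total: 35% + 15% = 50%.
Rounded: 50.00%.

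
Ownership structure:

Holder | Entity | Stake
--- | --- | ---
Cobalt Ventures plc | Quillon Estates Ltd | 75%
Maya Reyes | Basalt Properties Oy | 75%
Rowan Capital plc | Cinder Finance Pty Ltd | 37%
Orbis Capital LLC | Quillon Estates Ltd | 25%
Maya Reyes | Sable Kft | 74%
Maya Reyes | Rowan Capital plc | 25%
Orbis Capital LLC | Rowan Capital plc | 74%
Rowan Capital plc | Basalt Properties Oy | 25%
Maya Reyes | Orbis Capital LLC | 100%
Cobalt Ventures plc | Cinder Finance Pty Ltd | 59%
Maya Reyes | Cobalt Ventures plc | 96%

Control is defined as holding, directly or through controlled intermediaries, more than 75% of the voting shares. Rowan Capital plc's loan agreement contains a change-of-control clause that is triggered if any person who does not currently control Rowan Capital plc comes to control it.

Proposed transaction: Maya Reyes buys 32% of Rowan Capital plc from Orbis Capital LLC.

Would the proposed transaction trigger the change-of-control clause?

No

The purchase adds only to Maya's holdings (Orbis's stake shrinks), so Maya is the only person who could newly come to control Rowan.
Maya holds 100% of Orbis, so Maya controls Orbis.
Orbis and Maya together hold 74% + 25% = 99% of Rowan, so Maya controls Rowan.
So Maya already controls Rowan before the transaction.
After the purchase, Maya's direct stake in Rowan rises to 25% + 32% = 57%, and Orbis's stake falls to 42%.
Maya controlled Rowan already, so this is not a new person acquiring control; every other person's position is unchanged or reduced.
No new person acquires control, so the clause is not triggered.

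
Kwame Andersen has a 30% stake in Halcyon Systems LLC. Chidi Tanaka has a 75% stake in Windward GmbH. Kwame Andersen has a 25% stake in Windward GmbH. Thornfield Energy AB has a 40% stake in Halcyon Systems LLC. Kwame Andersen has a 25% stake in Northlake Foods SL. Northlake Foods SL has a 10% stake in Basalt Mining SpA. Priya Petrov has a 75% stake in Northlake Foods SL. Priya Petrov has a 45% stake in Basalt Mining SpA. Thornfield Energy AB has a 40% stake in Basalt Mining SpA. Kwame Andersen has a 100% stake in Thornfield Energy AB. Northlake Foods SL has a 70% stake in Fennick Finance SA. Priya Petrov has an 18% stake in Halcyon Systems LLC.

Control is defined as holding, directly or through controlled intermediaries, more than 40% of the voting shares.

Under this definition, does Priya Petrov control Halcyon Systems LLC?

No

Priya holds 75% of Northlake, so Priya controls Northlake.
Priya and Northlake together hold 45% + 10% = 55% of Basalt, so Priya controls Basalt.
Northlake holds 70% of Fennick, so Priya controls Fennick.
In Halcyon, Priya's side holds only 18%, not > 40%.
So Priya does not control Halcyon.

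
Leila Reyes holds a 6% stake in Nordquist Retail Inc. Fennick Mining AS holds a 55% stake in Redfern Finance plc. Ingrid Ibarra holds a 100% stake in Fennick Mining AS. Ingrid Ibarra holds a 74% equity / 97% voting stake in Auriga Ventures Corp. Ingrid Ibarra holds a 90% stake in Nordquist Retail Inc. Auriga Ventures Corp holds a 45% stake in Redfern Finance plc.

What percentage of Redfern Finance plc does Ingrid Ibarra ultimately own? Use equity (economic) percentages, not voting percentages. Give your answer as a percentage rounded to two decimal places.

88.30%

Ingrid reaches Redfern along 2 paths.
Via Auriga: 74% × 45% = 33.3%.
Via Fennick: 100% × 55% = 55%.
Total: 33.3% + 55% = 88.3%.
Rounded: 88.30%.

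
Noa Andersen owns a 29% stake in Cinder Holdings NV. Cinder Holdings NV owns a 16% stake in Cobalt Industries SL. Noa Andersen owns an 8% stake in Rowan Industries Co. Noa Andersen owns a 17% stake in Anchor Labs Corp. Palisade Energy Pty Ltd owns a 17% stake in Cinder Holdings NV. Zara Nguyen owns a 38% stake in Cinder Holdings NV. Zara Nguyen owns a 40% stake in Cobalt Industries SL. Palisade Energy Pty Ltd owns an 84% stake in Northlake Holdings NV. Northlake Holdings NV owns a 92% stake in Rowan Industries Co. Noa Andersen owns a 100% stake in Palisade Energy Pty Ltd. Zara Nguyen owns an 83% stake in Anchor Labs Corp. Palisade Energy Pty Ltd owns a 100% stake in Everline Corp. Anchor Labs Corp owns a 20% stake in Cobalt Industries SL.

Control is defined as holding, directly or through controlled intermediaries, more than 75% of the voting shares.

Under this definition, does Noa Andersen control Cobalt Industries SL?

Noa holds 100% of Palisade, so Noa controls Palisade.
Palisade holds 84% of Northlake, so Noa controls Northlake.
Palisade holds 100% of Everline, so Noa controls Everline.
Northlake and Noa together hold 92% + 8% = 100% of Rowan, so Noa controls Rowan.
Neither Noa nor any entity Noa controls holds any voting interest in Cobalt.
So Noa does not control Cobalt.

No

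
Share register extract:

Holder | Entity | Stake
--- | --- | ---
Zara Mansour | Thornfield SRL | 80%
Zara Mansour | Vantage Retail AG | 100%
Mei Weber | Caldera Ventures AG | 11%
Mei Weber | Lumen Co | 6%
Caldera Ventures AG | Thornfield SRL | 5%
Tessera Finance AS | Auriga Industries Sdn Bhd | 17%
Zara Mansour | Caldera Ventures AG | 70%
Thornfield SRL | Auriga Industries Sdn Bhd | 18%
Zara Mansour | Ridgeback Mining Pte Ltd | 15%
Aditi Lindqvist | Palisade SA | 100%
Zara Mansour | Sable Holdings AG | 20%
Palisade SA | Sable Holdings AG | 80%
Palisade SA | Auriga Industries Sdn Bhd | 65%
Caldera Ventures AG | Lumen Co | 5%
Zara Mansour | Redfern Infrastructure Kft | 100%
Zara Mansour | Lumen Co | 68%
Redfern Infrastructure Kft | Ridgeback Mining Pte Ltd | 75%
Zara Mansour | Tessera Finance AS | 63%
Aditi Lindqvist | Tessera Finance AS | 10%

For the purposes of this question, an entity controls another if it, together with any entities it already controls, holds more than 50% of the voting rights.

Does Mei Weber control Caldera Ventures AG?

No

Mei's largest direct stake is 11% in Caldera, which does not meet the threshold, so Mei controls no company.
In Caldera, Mei's side holds only 11%, not > 50%.
So Mei does not control Caldera.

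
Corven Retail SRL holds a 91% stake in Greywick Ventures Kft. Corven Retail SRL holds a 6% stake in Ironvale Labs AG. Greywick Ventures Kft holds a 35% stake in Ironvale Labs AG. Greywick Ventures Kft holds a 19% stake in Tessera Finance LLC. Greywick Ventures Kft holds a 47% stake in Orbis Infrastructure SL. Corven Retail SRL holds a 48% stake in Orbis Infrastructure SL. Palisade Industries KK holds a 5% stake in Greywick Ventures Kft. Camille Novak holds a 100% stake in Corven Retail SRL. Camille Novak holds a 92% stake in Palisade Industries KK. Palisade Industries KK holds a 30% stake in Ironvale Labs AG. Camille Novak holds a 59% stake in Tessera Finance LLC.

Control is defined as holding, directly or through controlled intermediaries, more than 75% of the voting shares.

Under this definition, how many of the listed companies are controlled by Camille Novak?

5

Camille holds 100% of Corven, so Camille controls Corven.
Camille holds 92% of Palisade, so Camille controls Palisade.
Palisade and Corven together hold 5% + 91% = 96% of Greywick, so Camille controls Greywick.
Greywick and Corven together hold 47% + 48% = 95% of Orbis, so Camille controls Orbis.
Camille and Greywick together hold 59% + 19% = 78% of Tessera, so Camille controls Tessera.
No other company's threshold is met.
Camille controls 5 companies.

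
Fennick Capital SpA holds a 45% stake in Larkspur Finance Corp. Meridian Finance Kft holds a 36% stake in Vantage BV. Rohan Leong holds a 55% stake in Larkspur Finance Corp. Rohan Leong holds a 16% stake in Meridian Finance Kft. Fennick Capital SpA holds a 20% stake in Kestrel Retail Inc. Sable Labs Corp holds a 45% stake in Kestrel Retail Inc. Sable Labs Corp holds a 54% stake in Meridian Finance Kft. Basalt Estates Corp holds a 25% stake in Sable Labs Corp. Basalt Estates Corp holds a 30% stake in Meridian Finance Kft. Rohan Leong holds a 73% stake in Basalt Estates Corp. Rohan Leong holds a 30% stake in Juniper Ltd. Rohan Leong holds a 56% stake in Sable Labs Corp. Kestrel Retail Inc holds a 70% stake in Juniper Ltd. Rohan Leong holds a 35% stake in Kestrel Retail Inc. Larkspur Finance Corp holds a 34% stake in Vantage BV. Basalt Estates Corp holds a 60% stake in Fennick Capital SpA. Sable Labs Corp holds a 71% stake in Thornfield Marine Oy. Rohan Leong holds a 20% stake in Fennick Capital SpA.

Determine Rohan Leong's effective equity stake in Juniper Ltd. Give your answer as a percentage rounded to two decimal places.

Rohan reaches Juniper along 6 paths.
Via Kestrel: 35% × 70% = 24.5%.
Via Basalt → Sable → Kestrel: 73% × 25% × 45% × 70% = 5.74875%.
Via Sable → Kestrel: 56% × 45% × 70% = 17.64%.
Via Fennick → Kestrel: 20% × 20% × 70% = 2.8%.
Via Basalt → Fennick → Kestrel: 73% × 60% × 20% × 70% = 6.132%.
Direct stake: 30% = 30%.
Total: 24.5% + 5.74875% + 17.64% + 2.8% + 6.132% + 30% = 86.82075%.
Rounded: 86.82%.

86.82%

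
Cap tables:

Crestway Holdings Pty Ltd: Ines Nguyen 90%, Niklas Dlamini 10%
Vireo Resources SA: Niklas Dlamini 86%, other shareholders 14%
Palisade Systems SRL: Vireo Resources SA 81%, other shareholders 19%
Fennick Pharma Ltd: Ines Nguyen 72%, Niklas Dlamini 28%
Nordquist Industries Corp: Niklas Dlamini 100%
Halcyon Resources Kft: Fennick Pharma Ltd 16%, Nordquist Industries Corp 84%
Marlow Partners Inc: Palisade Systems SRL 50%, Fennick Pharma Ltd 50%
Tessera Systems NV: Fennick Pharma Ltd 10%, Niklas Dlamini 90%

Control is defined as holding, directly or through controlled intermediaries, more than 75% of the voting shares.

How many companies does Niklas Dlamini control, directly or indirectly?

5

Niklas holds 86% of Vireo, so Niklas controls Vireo.
Vireo holds 81% of Palisade, so Niklas controls Palisade.
Niklas holds 100% of Nordquist, so Niklas controls Nordquist.
Nordquist holds 84% of Halcyon, so Niklas controls Halcyon.
Niklas holds 90% of Tessera, so Niklas controls Tessera.
No other company's threshold is met.
Niklas controls 5 companies.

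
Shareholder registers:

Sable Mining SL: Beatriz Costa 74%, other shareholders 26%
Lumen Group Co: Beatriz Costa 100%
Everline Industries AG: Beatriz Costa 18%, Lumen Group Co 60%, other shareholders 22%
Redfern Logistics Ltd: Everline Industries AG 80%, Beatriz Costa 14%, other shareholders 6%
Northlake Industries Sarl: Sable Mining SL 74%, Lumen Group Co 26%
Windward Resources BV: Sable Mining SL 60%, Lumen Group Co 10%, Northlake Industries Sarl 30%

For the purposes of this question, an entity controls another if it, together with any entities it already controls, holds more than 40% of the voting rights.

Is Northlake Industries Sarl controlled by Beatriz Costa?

Beatriz holds 74% of Sable, so Beatriz controls Sable.
Beatriz holds 100% of Lumen, so Beatriz controls Lumen.
Sable and Lumen together hold 74% + 26% = 100% of Northlake, so Beatriz controls Northlake.

Yes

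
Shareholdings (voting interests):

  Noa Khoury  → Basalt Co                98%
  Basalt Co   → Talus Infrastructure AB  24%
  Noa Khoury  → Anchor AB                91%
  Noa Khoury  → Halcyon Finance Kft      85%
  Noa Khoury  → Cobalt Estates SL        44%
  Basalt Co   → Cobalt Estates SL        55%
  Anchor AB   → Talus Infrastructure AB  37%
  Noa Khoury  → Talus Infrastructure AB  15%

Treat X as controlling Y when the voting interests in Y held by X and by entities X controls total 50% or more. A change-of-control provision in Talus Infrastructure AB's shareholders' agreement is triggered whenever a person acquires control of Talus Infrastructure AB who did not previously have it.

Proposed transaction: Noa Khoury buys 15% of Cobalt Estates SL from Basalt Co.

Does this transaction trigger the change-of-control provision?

The purchase adds only to Noa's holdings (Basalt's stake shrinks), so Noa is the only person who could newly come to control Talus.
Noa holds 98% of Basalt, so Noa controls Basalt.
Noa holds 91% of Anchor, so Noa controls Anchor.
Basalt and Anchor and Noa together hold 24% + 37% + 15% = 76% of Talus, so Noa controls Talus.
So Noa already controls Talus before the transaction.
After the purchase, Noa's direct stake in Cobalt rises to 44% + 15% = 59%, and Basalt's stake falls to 40%.
Noa controlled Talus already, so this is not a new person acquiring control; every other person's position is unchanged or reduced.
No new person acquires control, so the clause is not triggered.

No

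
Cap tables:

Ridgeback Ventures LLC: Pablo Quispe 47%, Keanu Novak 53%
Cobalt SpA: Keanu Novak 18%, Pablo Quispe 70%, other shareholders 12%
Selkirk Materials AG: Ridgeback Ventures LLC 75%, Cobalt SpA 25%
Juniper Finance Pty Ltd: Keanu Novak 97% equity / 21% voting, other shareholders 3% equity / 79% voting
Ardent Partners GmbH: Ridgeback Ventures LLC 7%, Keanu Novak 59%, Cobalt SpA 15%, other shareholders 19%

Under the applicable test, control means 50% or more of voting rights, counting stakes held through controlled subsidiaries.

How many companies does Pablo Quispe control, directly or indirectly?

1

Pablo holds 70% of Cobalt, so Pablo controls Cobalt.
No other company's threshold is met.
Pablo controls 1 company.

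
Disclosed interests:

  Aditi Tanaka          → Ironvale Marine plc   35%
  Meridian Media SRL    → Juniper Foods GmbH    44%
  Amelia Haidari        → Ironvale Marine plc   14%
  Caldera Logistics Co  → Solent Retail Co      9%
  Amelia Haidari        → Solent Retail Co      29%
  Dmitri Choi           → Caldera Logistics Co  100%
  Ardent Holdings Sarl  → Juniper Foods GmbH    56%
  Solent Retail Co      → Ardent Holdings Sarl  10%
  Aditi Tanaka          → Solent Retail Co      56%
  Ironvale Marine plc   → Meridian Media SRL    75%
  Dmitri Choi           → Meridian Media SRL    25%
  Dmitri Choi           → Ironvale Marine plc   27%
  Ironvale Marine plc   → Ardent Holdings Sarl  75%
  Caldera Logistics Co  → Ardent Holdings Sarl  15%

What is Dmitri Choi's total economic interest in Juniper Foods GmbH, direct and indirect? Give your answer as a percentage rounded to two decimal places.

Dmitri reaches Juniper along 5 paths.
Via Ironvale → Meridian: 27% × 75% × 44% = 8.91%.
Via Meridian: 25% × 44% = 11%.
Via Caldera → Solent → Ardent: 100% × 9% × 10% × 56% = 0.504%.
Via Caldera → Ardent: 100% × 15% × 56% = 8.4%.
Via Ironvale → Ardent: 27% × 75% × 56% = 11.34%.
Total: 8.91% + 11% + 0.504% + 8.4% + 11.34% = 40.154%.
Rounded: 40.15%.

40.15%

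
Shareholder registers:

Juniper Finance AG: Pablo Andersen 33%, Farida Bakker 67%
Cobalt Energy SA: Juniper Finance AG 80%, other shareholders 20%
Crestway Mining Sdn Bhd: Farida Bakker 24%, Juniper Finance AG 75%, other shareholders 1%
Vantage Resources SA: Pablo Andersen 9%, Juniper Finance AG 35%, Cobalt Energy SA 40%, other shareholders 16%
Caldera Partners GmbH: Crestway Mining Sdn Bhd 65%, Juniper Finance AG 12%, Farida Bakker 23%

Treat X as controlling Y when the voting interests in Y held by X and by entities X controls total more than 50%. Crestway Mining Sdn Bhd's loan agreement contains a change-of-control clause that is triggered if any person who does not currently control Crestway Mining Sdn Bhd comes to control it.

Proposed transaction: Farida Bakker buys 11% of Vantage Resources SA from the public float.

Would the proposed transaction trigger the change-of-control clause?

No

The purchase changes only Farida's holdings, so Farida is the only person who could newly come to control Crestway.
Farida holds 67% of Juniper, so Farida controls Juniper.
Farida and Juniper together hold 24% + 75% = 99% of Crestway, so Farida controls Crestway.
So Farida already controls Crestway before the transaction.
After the purchase, Farida holds 11% of Vantage directly.
Farida controlled Crestway already, so this is not a new person acquiring control; every other person's position is unchanged or reduced.
No new person acquires control, so the clause is not triggered.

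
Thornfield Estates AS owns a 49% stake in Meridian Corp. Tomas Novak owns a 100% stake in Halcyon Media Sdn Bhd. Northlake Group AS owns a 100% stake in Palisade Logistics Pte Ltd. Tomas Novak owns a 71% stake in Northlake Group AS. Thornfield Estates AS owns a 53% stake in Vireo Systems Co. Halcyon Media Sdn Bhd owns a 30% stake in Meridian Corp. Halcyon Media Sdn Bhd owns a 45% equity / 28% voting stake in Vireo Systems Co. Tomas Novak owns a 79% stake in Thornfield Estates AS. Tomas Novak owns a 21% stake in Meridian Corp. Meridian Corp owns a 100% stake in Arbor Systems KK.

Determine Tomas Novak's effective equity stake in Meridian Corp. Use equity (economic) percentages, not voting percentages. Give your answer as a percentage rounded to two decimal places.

89.71%

Tomas reaches Meridian along 3 paths.
Direct stake: 21% = 21%.
Via Halcyon: 100% × 30% = 30%.
Via Thornfield: 79% × 49% = 38.71%.
Total: 21% + 30% + 38.71% = 89.71%.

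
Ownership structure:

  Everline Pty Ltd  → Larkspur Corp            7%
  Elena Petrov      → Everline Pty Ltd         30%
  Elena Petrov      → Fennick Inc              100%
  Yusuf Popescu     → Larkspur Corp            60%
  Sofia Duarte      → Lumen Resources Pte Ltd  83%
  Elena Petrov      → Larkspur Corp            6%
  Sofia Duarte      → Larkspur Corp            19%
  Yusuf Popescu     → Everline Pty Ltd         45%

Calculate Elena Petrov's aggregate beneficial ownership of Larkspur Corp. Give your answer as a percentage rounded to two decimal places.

Elena reaches Larkspur along 2 paths.
Via Everline: 30% × 7% = 2.1%.
Direct stake: 6% = 6%.
Total: 2.1% + 6% = 8.1%.
Rounded: 8.10%.

8.10%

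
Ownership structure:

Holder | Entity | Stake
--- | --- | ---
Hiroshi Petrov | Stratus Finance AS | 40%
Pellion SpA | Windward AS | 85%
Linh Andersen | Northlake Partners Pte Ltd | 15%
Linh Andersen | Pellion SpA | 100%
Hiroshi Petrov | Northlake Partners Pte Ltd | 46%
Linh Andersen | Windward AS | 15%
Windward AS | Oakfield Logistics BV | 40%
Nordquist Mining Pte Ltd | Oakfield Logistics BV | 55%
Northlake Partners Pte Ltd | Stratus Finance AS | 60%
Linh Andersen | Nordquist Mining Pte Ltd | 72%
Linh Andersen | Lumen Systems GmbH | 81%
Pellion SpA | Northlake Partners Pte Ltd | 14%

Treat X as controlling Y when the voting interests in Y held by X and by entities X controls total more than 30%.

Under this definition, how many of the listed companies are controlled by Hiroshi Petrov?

Hiroshi holds 46% of Northlake, so Hiroshi controls Northlake.
Hiroshi and Northlake together hold 40% + 60% = 100% of Stratus, so Hiroshi controls Stratus.
No other company's threshold is met.
Hiroshi controls 2 companies.

2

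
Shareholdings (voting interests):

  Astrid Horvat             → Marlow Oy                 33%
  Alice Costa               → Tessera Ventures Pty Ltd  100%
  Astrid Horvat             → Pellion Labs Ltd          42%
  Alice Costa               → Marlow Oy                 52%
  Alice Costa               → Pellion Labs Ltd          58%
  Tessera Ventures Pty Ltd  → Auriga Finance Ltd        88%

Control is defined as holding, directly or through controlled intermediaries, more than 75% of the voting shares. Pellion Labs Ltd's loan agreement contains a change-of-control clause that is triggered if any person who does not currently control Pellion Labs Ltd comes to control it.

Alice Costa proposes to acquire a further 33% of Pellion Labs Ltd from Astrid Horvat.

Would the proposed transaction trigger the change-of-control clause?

Yes

The purchase adds only to Alice's holdings (Astrid's stake shrinks), so Alice is the only person who could newly come to control Pellion.
Alice holds 100% of Tessera, so Alice controls Tessera.
Tessera holds 88% of Auriga, so Alice controls Auriga.
In Pellion, Alice's side holds only 58%, not > 75%.
So before the transaction, Alice does not control Pellion.
After the purchase, Alice's direct stake in Pellion rises to 58% + 33% = 91%, and Astrid's stake falls to 9%.
Alice holds 91% of Pellion, so Alice controls Pellion.
Alice did not control Pellion before and does after, so the clause is triggered.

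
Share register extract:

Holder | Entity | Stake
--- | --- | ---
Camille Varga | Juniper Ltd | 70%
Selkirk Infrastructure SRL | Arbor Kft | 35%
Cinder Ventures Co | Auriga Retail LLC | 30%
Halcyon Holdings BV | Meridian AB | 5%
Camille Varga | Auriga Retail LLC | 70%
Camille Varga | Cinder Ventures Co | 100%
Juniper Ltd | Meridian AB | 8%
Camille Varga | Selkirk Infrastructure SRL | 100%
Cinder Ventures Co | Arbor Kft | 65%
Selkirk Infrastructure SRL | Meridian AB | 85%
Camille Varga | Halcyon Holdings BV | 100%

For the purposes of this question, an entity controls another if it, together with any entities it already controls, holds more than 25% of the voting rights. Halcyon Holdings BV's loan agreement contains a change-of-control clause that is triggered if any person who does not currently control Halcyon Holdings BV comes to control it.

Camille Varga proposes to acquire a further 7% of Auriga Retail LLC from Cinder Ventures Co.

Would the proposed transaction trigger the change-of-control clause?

The purchase adds only to Camille's holdings (Cinder's stake shrinks), so Camille is the only person who could newly come to control Halcyon.
Camille holds 100% of Halcyon, so Camille controls Halcyon.
So Camille already controls Halcyon before the transaction.
After the purchase, Camille's direct stake in Auriga rises to 70% + 7% = 77%, and Cinder's stake falls to 23%.
Camille controlled Halcyon already, so this is not a new person acquiring control; every other person's position is unchanged or reduced.
No new person acquires control, so the clause is not triggered.

No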